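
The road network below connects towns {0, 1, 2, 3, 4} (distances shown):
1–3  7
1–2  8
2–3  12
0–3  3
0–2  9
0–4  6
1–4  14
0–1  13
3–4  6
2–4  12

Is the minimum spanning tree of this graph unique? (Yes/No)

Kruskal: consider edges lightest-first.
0–3 (3): add. Components now {0,3} {1} {2} {4}
0–4 (6): add. Components now {0,3,4} {1} {2}
3–4 (6): skip — 3 and 4 already connected.
1–3 (7): add. Components now {0,1,3,4} {2}
1–2 (8): add. Components now {0,1,2,3,4}
Non-tree edge 3–4 has weight 6, equal to the heaviest edge on its tree cycle — swapping gives another MST of the same weight. Not unique.

No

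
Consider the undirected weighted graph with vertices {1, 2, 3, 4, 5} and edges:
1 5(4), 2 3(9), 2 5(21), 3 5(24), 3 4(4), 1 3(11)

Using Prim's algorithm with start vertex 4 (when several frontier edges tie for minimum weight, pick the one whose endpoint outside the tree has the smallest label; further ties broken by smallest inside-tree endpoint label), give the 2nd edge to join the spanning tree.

2-3

Grow the tree from 4 using Prim:
Step 1: cheapest edge leaving the tree is 3 4 (4); add 3.
Step 2: cheapest edge leaving the tree is 2 3 (9); add 2.
Step 3: cheapest edge leaving the tree is 1 3 (11); add 1.
Step 4: cheapest edge leaving the tree is 1 5 (4); add 5.
The 2nd edge added is 2 3.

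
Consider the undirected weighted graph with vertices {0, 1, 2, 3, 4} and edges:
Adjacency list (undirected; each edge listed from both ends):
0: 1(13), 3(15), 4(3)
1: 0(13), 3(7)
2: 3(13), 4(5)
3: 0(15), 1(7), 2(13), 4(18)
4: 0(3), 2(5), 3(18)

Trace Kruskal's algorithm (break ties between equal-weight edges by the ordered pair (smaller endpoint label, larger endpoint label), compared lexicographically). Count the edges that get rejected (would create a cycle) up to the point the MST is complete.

Kruskal's algorithm — process edges by increasing weight (ties by edge label):
0–4 (3): add — endpoints in different components.
2–4 (5): add — endpoints in different components.
1–3 (7): add — endpoints in different components.
0–1 (13): add — endpoints in different components.
Edges rejected before the tree was complete: 0.

0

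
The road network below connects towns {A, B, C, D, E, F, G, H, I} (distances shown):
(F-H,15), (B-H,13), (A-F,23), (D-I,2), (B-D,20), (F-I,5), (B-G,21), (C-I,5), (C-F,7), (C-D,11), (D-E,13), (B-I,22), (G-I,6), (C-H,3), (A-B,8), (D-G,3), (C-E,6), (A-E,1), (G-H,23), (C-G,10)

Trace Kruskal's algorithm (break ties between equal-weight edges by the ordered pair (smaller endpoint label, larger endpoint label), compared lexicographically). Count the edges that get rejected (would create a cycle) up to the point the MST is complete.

Sort edges by weight, then run Kruskal:
A-E (1): add — endpoints in different components.
D-I (2): add — endpoints in different components.
C-H (3): add — endpoints in different components.
D-G (3): add — endpoints in different components.
C-I (5): add — endpoints in different components.
F-I (5): add — endpoints in different components.
C-E (6): add — endpoints in different components.
G-I (6): skip — G and I already connected.
C-F (7): skip — C and F already connected.
A-B (8): add — endpoints in different components.
Edges rejected before the tree was complete: 2.

2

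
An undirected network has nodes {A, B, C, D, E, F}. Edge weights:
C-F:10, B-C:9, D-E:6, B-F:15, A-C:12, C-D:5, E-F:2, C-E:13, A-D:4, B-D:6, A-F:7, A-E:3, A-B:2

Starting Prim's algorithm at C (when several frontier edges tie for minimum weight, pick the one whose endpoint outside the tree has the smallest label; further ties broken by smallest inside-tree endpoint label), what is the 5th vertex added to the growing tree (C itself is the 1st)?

E

Prim, starting at C.
Step 1: frontier [C-D 5, B-C 9, C-F 10, A-C 12, C-E 13] → take C-D (5); add D.
Step 2: frontier [B-C 9, C-F 10, A-C 12, C-E 13, A-D 4, B-D 6, D-E 6] → take A-D (4); add A.
Step 3: frontier [A-B 2, A-E 3, A-F 7, B-C 9, C-F 10, C-E 13, B-D 6, D-E 6] → take A-B (2); add B.
Step 4: frontier [A-E 3, A-F 7, B-F 15, C-F 10, C-E 13, D-E 6] → take A-E (3); add E.
Step 5: frontier [A-F 7, B-F 15, C-F 10, E-F 2] → take E-F (2); add F.
Vertex order: C, D, A, B, E, F. The 5th vertex is E.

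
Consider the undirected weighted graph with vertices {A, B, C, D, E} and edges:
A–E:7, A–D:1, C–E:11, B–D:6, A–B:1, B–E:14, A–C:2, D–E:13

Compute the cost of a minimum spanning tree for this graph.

Kruskal: consider edges lightest-first.
A–B (1): add — endpoints in different components.
A–D (1): add — endpoints in different components.
A–C (2): add — endpoints in different components.
B–D (6): skip — B and D already connected.
A–E (7): add — endpoints in different components.
MST edges: A–B, A–D, A–C, A–E; total weight 1+1+2+7 = 11.

11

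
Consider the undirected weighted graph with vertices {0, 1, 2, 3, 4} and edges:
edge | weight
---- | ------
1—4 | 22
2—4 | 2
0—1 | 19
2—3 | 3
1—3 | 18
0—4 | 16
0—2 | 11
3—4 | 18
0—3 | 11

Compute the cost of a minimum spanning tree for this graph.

Sort edges by weight, then run Kruskal:
2—4 (2): add — endpoints in different components.
2—3 (3): add — endpoints in different components.
0—2 (11): add — endpoints in different components.
0—3 (11): skip — 0 and 3 already connected.
0—4 (16): skip — 0 and 4 already connected.
1—3 (18): add — endpoints in different components.
MST edges: 2—4, 2—3, 0—2, 1—3; total weight 2+3+11+18 = 34.

34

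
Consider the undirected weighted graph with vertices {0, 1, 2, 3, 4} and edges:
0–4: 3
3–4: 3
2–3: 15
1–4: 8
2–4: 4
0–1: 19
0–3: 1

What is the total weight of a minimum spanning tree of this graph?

16

Kruskal: consider edges lightest-first.
0–3 (1): add. Components now {0,3} {1} {2} {4}
0–4 (3): add. Components now {0,3,4} {1} {2}
3–4 (3): skip — 3 and 4 already connected.
2–4 (4): add. Components now {0,2,3,4} {1}
1–4 (8): add. Components now {0,1,2,3,4}
MST edges: 0–3, 0–4, 2–4, 1–4; total weight 1+3+4+8 = 16.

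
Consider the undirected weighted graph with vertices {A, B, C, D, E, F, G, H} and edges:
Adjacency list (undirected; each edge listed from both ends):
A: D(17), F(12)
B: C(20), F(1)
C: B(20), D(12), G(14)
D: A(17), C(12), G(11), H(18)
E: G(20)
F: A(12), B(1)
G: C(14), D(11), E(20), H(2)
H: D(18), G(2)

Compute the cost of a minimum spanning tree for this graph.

75

Kruskal's algorithm — process edges by increasing weight (ties by edge label):
B-F (1): add — endpoints in different components.
G-H (2): add — endpoints in different components.
D-G (11): add — endpoints in different components.
A-F (12): add — endpoints in different components.
C-D (12): add — endpoints in different components.
C-G (14): skip — C and G already connected.
A-D (17): add — endpoints in different components.
D-H (18): skip — D and H already connected.
B-C (20): skip — B and C already connected.
E-G (20): add — endpoints in different components.
MST edges: B-F, G-H, D-G, A-F, C-D, A-D, E-G; total weight 1+2+11+12+12+17+20 = 75.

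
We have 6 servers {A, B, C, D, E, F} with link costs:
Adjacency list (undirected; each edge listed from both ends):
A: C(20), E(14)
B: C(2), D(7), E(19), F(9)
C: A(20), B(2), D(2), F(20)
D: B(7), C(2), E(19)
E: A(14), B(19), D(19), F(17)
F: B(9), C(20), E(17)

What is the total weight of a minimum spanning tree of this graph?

44

Grow the tree from E using Prim:
Step 1: cheapest edge leaving the tree is A-E (14); add A.
Step 2: cheapest edge leaving the tree is E-F (17); add F.
Step 3: cheapest edge leaving the tree is B-F (9); add B.
Step 4: cheapest edge leaving the tree is B-C (2); add C.
Step 5: cheapest edge leaving the tree is C-D (2); add D.
MST edges: A-E, E-F, B-F, B-C, C-D; total weight 14+17+9+2+2 = 44.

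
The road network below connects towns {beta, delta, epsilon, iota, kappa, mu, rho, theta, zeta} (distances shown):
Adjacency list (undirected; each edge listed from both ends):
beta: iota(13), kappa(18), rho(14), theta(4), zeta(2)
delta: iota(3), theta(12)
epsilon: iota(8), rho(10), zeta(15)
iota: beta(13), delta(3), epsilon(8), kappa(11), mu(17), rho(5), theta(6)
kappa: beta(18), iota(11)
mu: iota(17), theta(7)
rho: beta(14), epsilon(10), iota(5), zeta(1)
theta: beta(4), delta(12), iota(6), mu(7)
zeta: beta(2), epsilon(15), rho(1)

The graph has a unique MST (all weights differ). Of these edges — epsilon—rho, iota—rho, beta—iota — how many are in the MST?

1

Sort edges by weight, then run Kruskal:
rho—zeta (1): add — endpoints in different components.
beta—zeta (2): add — endpoints in different components.
delta—iota (3): add — endpoints in different components.
beta—theta (4): add — endpoints in different components.
iota—rho (5): add — endpoints in different components.
iota—theta (6): skip — iota and theta already connected.
mu—theta (7): add — endpoints in different components.
epsilon—iota (8): add — endpoints in different components.
epsilon—rho (10): skip — rho and epsilon already connected.
iota—kappa (11): add — endpoints in different components.
MST edge set: {rho—zeta, beta—zeta, delta—iota, beta—theta, iota—rho, mu—theta, epsilon—iota, iota—kappa}.
Of the listed edges, {iota—rho} are in the MST → 1.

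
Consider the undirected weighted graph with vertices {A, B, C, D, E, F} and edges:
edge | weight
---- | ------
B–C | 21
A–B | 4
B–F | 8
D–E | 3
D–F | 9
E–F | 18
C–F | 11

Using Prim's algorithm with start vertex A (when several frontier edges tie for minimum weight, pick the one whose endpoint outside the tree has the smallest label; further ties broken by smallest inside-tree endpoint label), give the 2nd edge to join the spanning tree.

Prim, starting at A.
Step 1: cheapest edge leaving the tree is A–B (4); add B.
Step 2: cheapest edge leaving the tree is B–F (8); add F.
Step 3: cheapest edge leaving the tree is D–F (9); add D.
Step 4: cheapest edge leaving the tree is D–E (3); add E.
Step 5: cheapest edge leaving the tree is C–F (11); add C.
The 2nd edge added is B–F.

B-F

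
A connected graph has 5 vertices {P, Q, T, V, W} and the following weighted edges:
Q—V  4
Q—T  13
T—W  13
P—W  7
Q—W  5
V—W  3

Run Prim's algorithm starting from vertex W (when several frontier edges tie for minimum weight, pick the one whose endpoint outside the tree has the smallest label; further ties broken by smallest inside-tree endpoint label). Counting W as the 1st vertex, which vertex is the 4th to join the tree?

P

Prim, starting at W.
Step 1: frontier [V—W 3, Q—W 5, P—W 7, T—W 13] → take V—W (3); add V.
Step 2: frontier [Q—V 4, Q—W 5, P—W 7, T—W 13] → take Q—V (4); add Q.
Step 3: frontier [Q—T 13, P—W 7, T—W 13] → take P—W (7); add P.
Step 4: frontier [Q—T 13, T—W 13] → take Q—T (13); add T.
Vertex order: W, V, Q, P, T. The 4th vertex is P.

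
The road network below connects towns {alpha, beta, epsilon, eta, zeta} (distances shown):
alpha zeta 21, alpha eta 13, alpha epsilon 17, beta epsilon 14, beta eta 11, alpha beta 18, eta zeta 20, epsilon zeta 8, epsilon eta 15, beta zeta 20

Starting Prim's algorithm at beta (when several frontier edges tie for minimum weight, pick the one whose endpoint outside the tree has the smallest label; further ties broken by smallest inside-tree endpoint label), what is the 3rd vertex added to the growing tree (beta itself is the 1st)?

alpha

Grow the tree from beta using Prim:
Step 1: cheapest edge leaving the tree is beta eta (11); add eta.
Step 2: cheapest edge leaving the tree is alpha eta (13); add alpha.
Step 3: cheapest edge leaving the tree is beta epsilon (14); add epsilon.
Step 4: cheapest edge leaving the tree is epsilon zeta (8); add zeta.
Vertex order: beta, eta, alpha, epsilon, zeta. The 3rd vertex is alpha.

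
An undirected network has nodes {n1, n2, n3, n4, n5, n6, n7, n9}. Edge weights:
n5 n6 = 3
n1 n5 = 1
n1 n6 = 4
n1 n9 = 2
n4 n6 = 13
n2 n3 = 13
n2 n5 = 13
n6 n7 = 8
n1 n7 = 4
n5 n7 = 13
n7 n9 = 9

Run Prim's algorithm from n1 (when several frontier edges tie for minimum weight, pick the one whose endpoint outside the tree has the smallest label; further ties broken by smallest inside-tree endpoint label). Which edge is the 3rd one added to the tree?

n5-n6

Prim's algorithm from n1:
Step 1: cheapest edge leaving the tree is n1 n5 (1); add n5.
Step 2: cheapest edge leaving the tree is n1 n9 (2); add n9.
Step 3: cheapest edge leaving the tree is n5 n6 (3); add n6.
Step 4: cheapest edge leaving the tree is n1 n7 (4); add n7.
Step 5: cheapest edge leaving the tree is n2 n5 (13); add n2.
Step 6: cheapest edge leaving the tree is n2 n3 (13); add n3.
Step 7: cheapest edge leaving the tree is n4 n6 (13); add n4.
The 3rd edge added is n5 n6.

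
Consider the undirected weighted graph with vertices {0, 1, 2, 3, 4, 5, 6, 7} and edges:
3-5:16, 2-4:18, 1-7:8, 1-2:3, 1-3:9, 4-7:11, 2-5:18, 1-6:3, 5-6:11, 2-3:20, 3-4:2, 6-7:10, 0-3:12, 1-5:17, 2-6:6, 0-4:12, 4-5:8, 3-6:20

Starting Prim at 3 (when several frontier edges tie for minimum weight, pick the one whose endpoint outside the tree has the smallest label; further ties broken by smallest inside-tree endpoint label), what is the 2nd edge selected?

Prim's algorithm from 3:
Step 1: cheapest edge leaving the tree is 3-4 (2); add 4.
Step 2: cheapest edge leaving the tree is 4-5 (8); add 5.
Step 3: cheapest edge leaving the tree is 1-3 (9); add 1.
Step 4: cheapest edge leaving the tree is 1-2 (3); add 2.
Step 5: cheapest edge leaving the tree is 1-6 (3); add 6.
Step 6: cheapest edge leaving the tree is 1-7 (8); add 7.
Step 7: cheapest edge leaving the tree is 0-3 (12); add 0.
The 2nd edge added is 4-5.

4-5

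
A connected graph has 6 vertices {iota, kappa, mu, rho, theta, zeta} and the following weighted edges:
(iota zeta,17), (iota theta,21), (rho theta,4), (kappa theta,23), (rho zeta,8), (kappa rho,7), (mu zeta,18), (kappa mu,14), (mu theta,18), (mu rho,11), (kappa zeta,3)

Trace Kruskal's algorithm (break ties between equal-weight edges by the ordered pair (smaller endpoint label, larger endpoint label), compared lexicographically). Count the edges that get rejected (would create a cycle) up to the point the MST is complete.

2

Kruskal: consider edges lightest-first.
kappa zeta (3): add — endpoints in different components.
rho theta (4): add — endpoints in different components.
kappa rho (7): add — endpoints in different components.
rho zeta (8): skip — zeta and rho already connected.
mu rho (11): add — endpoints in different components.
kappa mu (14): skip — kappa and mu already connected.
iota zeta (17): add — endpoints in different components.
Edges rejected before the tree was complete: 2.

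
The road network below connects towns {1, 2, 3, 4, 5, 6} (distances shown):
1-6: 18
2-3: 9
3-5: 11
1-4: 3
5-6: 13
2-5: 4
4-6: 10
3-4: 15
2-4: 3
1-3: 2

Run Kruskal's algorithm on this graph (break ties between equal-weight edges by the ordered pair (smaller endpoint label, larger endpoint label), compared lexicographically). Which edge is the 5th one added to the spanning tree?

Sort edges by weight, then run Kruskal:
1-3 (2): add. Components now {1,3} {2} {4} {5} {6}
1-4 (3): add. Components now {1,3,4} {2} {5} {6}
2-4 (3): add. Components now {1,2,3,4} {5} {6}
2-5 (4): add. Components now {1,2,3,4,5} {6}
2-3 (9): skip — 2 and 3 already connected.
4-6 (10): add. Components now {1,2,3,4,5,6}
The 5th edge added is 4-6.

4-6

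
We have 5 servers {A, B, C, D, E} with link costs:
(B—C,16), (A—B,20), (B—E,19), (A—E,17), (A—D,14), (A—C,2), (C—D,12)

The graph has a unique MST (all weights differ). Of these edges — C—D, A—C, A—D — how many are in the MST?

Sort edges by weight, then run Kruskal:
A—C (2): add. Components now {A,C} {B} {D} {E}
C—D (12): add. Components now {A,C,D} {B} {E}
A—D (14): skip — A and D already connected.
B—C (16): add. Components now {A,B,C,D} {E}
A—E (17): add. Components now {A,B,C,D,E}
MST edge set: {A—C, C—D, B—C, A—E}.
Of the listed edges, {C—D, A—C} are in the MST → 2.

2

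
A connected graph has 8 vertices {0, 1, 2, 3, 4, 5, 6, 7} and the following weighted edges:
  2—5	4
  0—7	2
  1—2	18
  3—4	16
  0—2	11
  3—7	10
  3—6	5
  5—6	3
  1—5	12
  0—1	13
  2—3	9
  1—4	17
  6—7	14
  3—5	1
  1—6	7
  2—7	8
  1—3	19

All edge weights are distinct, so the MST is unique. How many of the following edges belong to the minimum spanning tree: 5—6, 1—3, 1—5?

1

Kruskal: consider edges lightest-first.
3—5 (1): add — endpoints in different components.
0—7 (2): add — endpoints in different components.
5—6 (3): add — endpoints in different components.
2—5 (4): add — endpoints in different components.
3—6 (5): skip — 3 and 6 already connected.
1—6 (7): add — endpoints in different components.
2—7 (8): add — endpoints in different components.
2—3 (9): skip — 2 and 3 already connected.
3—7 (10): skip — 3 and 7 already connected.
0—2 (11): skip — 0 and 2 already connected.
1—5 (12): skip — 1 and 5 already connected.
0—1 (13): skip — 0 and 1 already connected.
6—7 (14): skip — 6 and 7 already connected.
3—4 (16): add — endpoints in different components.
MST edge set: {3—5, 0—7, 5—6, 2—5, 1—6, 2—7, 3—4}.
Of the listed edges, {5—6} are in the MST → 1.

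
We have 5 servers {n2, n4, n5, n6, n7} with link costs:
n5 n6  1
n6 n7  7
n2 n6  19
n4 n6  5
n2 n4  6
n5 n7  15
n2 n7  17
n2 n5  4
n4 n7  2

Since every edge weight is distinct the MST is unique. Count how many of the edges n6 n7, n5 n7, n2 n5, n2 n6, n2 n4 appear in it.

Kruskal: consider edges lightest-first.
n5 n6 (1): add. Components now {n2} {n7} {n5,n6} {n4}
n4 n7 (2): add. Components now {n2} {n4,n7} {n5,n6}
n2 n5 (4): add. Components now {n2,n5,n6} {n4,n7}
n4 n6 (5): add. Components now {n2,n4,n5,n6,n7}
MST edge set: {n5 n6, n4 n7, n2 n5, n4 n6}.
Of the listed edges, {n2 n5} are in the MST → 1.

1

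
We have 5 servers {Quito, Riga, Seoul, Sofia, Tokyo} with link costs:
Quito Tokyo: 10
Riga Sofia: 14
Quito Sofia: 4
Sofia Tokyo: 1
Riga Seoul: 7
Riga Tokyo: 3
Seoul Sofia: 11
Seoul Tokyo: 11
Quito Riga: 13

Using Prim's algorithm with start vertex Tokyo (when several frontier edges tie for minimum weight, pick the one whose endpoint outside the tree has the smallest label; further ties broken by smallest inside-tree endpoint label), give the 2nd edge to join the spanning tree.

Grow the tree from Tokyo using Prim:
Step 1: frontier [Sofia Tokyo 1, Riga Tokyo 3, Quito Tokyo 10, Seoul Tokyo 11] → take Sofia Tokyo (1); add Sofia.
Step 2: frontier [Quito Sofia 4, Seoul Sofia 11, Riga Sofia 14, Riga Tokyo 3, Quito Tokyo 10, Seoul Tokyo 11] → take Riga Tokyo (3); add Riga.
Step 3: frontier [Riga Seoul 7, Quito Riga 13, Quito Sofia 4, Seoul Sofia 11, Quito Tokyo 10, Seoul Tokyo 11] → take Quito Sofia (4); add Quito.
Step 4: frontier [Riga Seoul 7, Seoul Sofia 11, Seoul Tokyo 11] → take Riga Seoul (7); add Seoul.
The 2nd edge added is Riga Tokyo.

Riga-Tokyo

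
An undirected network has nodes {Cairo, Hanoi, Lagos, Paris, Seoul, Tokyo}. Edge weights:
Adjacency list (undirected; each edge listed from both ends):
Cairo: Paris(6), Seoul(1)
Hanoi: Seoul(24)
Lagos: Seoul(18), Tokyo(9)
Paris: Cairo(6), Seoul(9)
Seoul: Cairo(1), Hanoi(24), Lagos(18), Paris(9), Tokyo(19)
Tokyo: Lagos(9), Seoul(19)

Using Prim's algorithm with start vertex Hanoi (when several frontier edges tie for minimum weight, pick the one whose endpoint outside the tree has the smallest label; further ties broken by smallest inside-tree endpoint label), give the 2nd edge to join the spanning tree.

Cairo-Seoul

Prim, starting at Hanoi.
Step 1: frontier [Hanoi-Seoul 24] → take Hanoi-Seoul (24); add Seoul.
Step 2: frontier [Cairo-Seoul 1, Paris-Seoul 9, Lagos-Seoul 18, Seoul-Tokyo 19] → take Cairo-Seoul (1); add Cairo.
Step 3: frontier [Cairo-Paris 6, Paris-Seoul 9, Lagos-Seoul 18, Seoul-Tokyo 19] → take Cairo-Paris (6); add Paris.
Step 4: frontier [Lagos-Seoul 18, Seoul-Tokyo 19] → take Lagos-Seoul (18); add Lagos.
Step 5: frontier [Lagos-Tokyo 9, Seoul-Tokyo 19] → take Lagos-Tokyo (9); add Tokyo.
The 2nd edge added is Cairo-Seoul.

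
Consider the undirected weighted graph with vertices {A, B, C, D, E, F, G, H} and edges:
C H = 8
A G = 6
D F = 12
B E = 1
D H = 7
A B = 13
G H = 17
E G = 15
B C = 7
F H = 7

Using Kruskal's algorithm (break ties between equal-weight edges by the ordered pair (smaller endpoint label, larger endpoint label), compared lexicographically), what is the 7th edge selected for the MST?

A-B

Sort edges by weight, then run Kruskal:
B E (1): add — endpoints in different components.
A G (6): add — endpoints in different components.
B C (7): add — endpoints in different components.
D H (7): add — endpoints in different components.
F H (7): add — endpoints in different components.
C H (8): add — endpoints in different components.
D F (12): skip — D and F already connected.
A B (13): add — endpoints in different components.
The 7th edge added is A B.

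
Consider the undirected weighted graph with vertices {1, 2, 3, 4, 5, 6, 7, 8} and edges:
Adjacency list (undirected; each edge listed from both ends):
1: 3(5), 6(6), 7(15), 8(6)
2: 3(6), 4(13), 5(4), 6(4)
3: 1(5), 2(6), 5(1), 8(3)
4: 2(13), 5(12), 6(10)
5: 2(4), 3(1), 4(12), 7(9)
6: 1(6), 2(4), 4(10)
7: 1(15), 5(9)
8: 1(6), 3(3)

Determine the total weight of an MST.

Kruskal's algorithm — process edges by increasing weight (ties by edge label):
3–5 (1): add — endpoints in different components.
3–8 (3): add — endpoints in different components.
2–5 (4): add — endpoints in different components.
2–6 (4): add — endpoints in different components.
1–3 (5): add — endpoints in different components.
1–6 (6): skip — 1 and 6 already connected.
1–8 (6): skip — 1 and 8 already connected.
2–3 (6): skip — 2 and 3 already connected.
5–7 (9): add — endpoints in different components.
4–6 (10): add — endpoints in different components.
MST edges: 3–5, 3–8, 2–5, 2–6, 1–3, 5–7, 4–6; total weight 1+3+4+4+5+9+10 = 36.

36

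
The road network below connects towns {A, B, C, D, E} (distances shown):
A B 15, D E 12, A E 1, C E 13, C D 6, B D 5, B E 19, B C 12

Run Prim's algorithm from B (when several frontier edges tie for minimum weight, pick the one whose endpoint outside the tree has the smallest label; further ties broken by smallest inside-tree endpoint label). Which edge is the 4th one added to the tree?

Prim, starting at B.
Step 1: frontier [B D 5, B C 12, A B 15, B E 19] → take B D (5); add D.
Step 2: frontier [B C 12, A B 15, B E 19, C D 6, D E 12] → take C D (6); add C.
Step 3: frontier [A B 15, B E 19, C E 13, D E 12] → take D E (12); add E.
Step 4: frontier [A B 15, A E 1] → take A E (1); add A.
The 4th edge added is A E.

A-E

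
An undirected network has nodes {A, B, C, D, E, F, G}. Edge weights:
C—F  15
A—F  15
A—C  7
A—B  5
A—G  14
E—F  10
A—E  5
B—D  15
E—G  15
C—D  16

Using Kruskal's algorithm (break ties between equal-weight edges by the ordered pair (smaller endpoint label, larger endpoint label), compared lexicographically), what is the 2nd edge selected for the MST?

A-E

Kruskal's algorithm — process edges by increasing weight (ties by edge label):
A—B (5): add — endpoints in different components.
A—E (5): add — endpoints in different components.
A—C (7): add — endpoints in different components.
E—F (10): add — endpoints in different components.
A—G (14): add — endpoints in different components.
A—F (15): skip — A and F already connected.
B—D (15): add — endpoints in different components.
The 2nd edge added is A—E.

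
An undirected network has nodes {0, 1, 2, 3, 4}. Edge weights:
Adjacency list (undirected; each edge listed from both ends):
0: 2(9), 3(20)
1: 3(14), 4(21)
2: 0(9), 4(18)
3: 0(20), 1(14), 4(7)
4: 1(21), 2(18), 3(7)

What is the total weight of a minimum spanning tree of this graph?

48

Prim's algorithm from 2:
Step 1: frontier [0 2 9, 2 4 18] → take 0 2 (9); add 0.
Step 2: frontier [0 3 20, 2 4 18] → take 2 4 (18); add 4.
Step 3: frontier [0 3 20, 3 4 7, 1 4 21] → take 3 4 (7); add 3.
Step 4: frontier [1 3 14, 1 4 21] → take 1 3 (14); add 1.
MST edges: 0 2, 2 4, 3 4, 1 3; total weight 9+18+7+14 = 48.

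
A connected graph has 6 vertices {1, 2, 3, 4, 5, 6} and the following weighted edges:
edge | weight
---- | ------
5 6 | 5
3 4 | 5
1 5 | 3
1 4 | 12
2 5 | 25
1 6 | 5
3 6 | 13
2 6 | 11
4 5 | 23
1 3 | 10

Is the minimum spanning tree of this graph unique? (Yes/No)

No

Kruskal: consider edges lightest-first.
1 5 (3): add — endpoints in different components.
1 6 (5): add — endpoints in different components.
3 4 (5): add — endpoints in different components.
5 6 (5): skip — 5 and 6 already connected.
1 3 (10): add — endpoints in different components.
2 6 (11): add — endpoints in different components.
Non-tree edge 5 6 has weight 5, equal to the heaviest edge on its tree cycle — swapping gives another MST of the same weight. Not unique.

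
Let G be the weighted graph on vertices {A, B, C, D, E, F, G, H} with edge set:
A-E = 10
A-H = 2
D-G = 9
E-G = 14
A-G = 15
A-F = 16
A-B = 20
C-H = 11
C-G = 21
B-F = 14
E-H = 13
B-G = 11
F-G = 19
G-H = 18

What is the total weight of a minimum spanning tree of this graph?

71

Kruskal: consider edges lightest-first.
A-H (2): add — endpoints in different components.
D-G (9): add — endpoints in different components.
A-E (10): add — endpoints in different components.
B-G (11): add — endpoints in different components.
C-H (11): add — endpoints in different components.
E-H (13): skip — E and H already connected.
B-F (14): add — endpoints in different components.
E-G (14): add — endpoints in different components.
MST edges: A-H, D-G, A-E, B-G, C-H, B-F, E-G; total weight 2+9+10+11+11+14+14 = 71.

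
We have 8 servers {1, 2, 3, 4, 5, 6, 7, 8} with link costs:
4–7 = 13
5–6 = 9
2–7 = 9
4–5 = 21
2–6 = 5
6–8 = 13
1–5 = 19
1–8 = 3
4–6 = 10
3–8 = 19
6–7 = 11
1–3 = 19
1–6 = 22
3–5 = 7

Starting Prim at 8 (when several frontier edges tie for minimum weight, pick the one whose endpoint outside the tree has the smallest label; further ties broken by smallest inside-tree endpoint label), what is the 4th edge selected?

5-6

Prim's algorithm from 8:
Step 1: cheapest edge leaving the tree is 1–8 (3); add 1.
Step 2: cheapest edge leaving the tree is 6–8 (13); add 6.
Step 3: cheapest edge leaving the tree is 2–6 (5); add 2.
Step 4: cheapest edge leaving the tree is 5–6 (9); add 5.
Step 5: cheapest edge leaving the tree is 3–5 (7); add 3.
Step 6: cheapest edge leaving the tree is 2–7 (9); add 7.
Step 7: cheapest edge leaving the tree is 4–6 (10); add 4.
The 4th edge added is 5–6.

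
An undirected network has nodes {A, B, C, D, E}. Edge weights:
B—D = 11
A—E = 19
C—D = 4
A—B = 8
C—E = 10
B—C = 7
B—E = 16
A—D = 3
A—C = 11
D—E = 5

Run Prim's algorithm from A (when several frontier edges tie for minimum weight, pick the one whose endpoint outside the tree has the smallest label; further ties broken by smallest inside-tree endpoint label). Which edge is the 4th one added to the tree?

B-C

Prim's algorithm from A:
Step 1: frontier [A—D 3, A—B 8, A—C 11, A—E 19] → take A—D (3); add D.
Step 2: frontier [A—B 8, A—C 11, A—E 19, C—D 4, D—E 5, B—D 11] → take C—D (4); add C.
Step 3: frontier [A—B 8, A—E 19, B—C 7, C—E 10, D—E 5, B—D 11] → take D—E (5); add E.
Step 4: frontier [A—B 8, B—C 7, B—D 11, B—E 16] → take B—C (7); add B.
The 4th edge added is B—C.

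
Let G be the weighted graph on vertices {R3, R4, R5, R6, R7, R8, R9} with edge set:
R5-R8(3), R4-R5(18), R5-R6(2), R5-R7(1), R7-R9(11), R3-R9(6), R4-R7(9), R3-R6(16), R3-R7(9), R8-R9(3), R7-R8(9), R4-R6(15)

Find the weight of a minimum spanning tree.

Prim's algorithm from R5:
Step 1: frontier [R5-R7 1, R5-R6 2, R5-R8 3, R4-R5 18] → take R5-R7 (1); add R7.
Step 2: frontier [R5-R6 2, R5-R8 3, R4-R5 18, R3-R7 9, R4-R7 9, R7-R8 9, R7-R9 11] → take R5-R6 (2); add R6.
Step 3: frontier [R5-R8 3, R4-R5 18, R4-R6 15, R3-R6 16, R3-R7 9, R4-R7 9, R7-R8 9, R7-R9 11] → take R5-R8 (3); add R8.
Step 4: frontier [R4-R5 18, R4-R6 15, R3-R6 16, R3-R7 9, R4-R7 9, R7-R9 11, R8-R9 3] → take R8-R9 (3); add R9.
Step 5: frontier [R4-R5 18, R4-R6 15, R3-R6 16, R3-R7 9, R4-R7 9, R3-R9 6] → take R3-R9 (6); add R3.
Step 6: frontier [R4-R5 18, R4-R6 15, R4-R7 9] → take R4-R7 (9); add R4.
MST edges: R5-R7, R5-R6, R5-R8, R8-R9, R3-R9, R4-R7; total weight 1+2+3+3+6+9 = 24.

24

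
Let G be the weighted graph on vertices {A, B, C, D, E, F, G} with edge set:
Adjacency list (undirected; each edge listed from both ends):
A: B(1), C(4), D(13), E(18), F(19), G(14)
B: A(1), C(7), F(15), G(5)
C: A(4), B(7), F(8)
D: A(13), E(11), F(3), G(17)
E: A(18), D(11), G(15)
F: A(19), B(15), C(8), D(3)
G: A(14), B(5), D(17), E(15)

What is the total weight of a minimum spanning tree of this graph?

32

Prim, starting at C.
Step 1: cheapest edge leaving the tree is A–C (4); add A.
Step 2: cheapest edge leaving the tree is A–B (1); add B.
Step 3: cheapest edge leaving the tree is B–G (5); add G.
Step 4: cheapest edge leaving the tree is C–F (8); add F.
Step 5: cheapest edge leaving the tree is D–F (3); add D.
Step 6: cheapest edge leaving the tree is D–E (11); add E.
MST edges: A–C, A–B, B–G, C–F, D–F, D–E; total weight 4+1+5+8+3+11 = 32.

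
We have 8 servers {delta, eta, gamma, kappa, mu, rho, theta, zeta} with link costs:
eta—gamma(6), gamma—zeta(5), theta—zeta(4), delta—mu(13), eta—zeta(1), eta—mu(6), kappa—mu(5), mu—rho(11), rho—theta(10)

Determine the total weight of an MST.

44

Kruskal's algorithm — process edges by increasing weight (ties by edge label):
eta—zeta (1): add — endpoints in different components.
theta—zeta (4): add — endpoints in different components.
gamma—zeta (5): add — endpoints in different components.
kappa—mu (5): add — endpoints in different components.
eta—gamma (6): skip — gamma and eta already connected.
eta—mu (6): add — endpoints in different components.
rho—theta (10): add — endpoints in different components.
mu—rho (11): skip — mu and rho already connected.
delta—mu (13): add — endpoints in different components.
MST edges: eta—zeta, theta—zeta, gamma—zeta, kappa—mu, eta—mu, rho—theta, delta—mu; total weight 1+4+5+5+6+10+13 = 44.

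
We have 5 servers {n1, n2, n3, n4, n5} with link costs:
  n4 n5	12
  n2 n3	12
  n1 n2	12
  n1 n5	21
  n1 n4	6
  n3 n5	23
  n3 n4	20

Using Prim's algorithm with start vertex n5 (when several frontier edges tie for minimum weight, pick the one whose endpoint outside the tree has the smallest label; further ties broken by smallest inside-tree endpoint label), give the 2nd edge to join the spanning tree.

n1-n4

Prim, starting at n5.
Step 1: frontier [n4 n5 12, n1 n5 21, n3 n5 23] → take n4 n5 (12); add n4.
Step 2: frontier [n1 n4 6, n3 n4 20, n1 n5 21, n3 n5 23] → take n1 n4 (6); add n1.
Step 3: frontier [n1 n2 12, n3 n4 20, n3 n5 23] → take n1 n2 (12); add n2.
Step 4: frontier [n2 n3 12, n3 n4 20, n3 n5 23] → take n2 n3 (12); add n3.
The 2nd edge added is n1 n4.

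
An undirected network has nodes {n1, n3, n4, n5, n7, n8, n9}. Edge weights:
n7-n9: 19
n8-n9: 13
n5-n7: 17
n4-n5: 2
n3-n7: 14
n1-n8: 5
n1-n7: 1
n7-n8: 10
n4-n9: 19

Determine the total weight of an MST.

Prim, starting at n1.
Step 1: cheapest edge leaving the tree is n1-n7 (1); add n7.
Step 2: cheapest edge leaving the tree is n1-n8 (5); add n8.
Step 3: cheapest edge leaving the tree is n8-n9 (13); add n9.
Step 4: cheapest edge leaving the tree is n3-n7 (14); add n3.
Step 5: cheapest edge leaving the tree is n5-n7 (17); add n5.
Step 6: cheapest edge leaving the tree is n4-n5 (2); add n4.
MST edges: n1-n7, n1-n8, n8-n9, n3-n7, n5-n7, n4-n5; total weight 1+5+13+14+17+2 = 52.

52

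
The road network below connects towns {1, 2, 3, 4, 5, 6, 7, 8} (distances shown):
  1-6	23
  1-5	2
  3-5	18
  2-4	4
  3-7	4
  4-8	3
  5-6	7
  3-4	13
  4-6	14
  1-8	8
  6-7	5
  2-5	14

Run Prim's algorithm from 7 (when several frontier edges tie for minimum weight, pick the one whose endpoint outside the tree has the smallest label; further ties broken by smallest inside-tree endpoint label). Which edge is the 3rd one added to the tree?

Grow the tree from 7 using Prim:
Step 1: cheapest edge leaving the tree is 3-7 (4); add 3.
Step 2: cheapest edge leaving the tree is 6-7 (5); add 6.
Step 3: cheapest edge leaving the tree is 5-6 (7); add 5.
Step 4: cheapest edge leaving the tree is 1-5 (2); add 1.
Step 5: cheapest edge leaving the tree is 1-8 (8); add 8.
Step 6: cheapest edge leaving the tree is 4-8 (3); add 4.
Step 7: cheapest edge leaving the tree is 2-4 (4); add 2.
The 3rd edge added is 5-6.

5-6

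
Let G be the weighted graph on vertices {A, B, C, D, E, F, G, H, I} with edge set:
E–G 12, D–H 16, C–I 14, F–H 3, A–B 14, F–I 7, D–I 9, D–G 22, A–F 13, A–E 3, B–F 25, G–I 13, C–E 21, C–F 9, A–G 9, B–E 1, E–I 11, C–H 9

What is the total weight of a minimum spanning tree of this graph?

Kruskal's algorithm — process edges by increasing weight (ties by edge label):
B–E (1): add — endpoints in different components.
A–E (3): add — endpoints in different components.
F–H (3): add — endpoints in different components.
F–I (7): add — endpoints in different components.
A–G (9): add — endpoints in different components.
C–F (9): add — endpoints in different components.
C–H (9): skip — C and H already connected.
D–I (9): add — endpoints in different components.
E–I (11): add — endpoints in different components.
MST edges: B–E, A–E, F–H, F–I, A–G, C–F, D–I, E–I; total weight 1+3+3+7+9+9+9+11 = 52.

52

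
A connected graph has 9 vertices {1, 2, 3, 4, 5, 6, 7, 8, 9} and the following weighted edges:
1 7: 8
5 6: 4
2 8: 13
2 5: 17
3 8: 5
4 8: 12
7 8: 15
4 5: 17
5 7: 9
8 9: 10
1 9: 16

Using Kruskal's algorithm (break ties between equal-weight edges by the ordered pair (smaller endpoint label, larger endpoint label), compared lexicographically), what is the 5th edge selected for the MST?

Kruskal: consider edges lightest-first.
5 6 (4): add — endpoints in different components.
3 8 (5): add — endpoints in different components.
1 7 (8): add — endpoints in different components.
5 7 (9): add — endpoints in different components.
8 9 (10): add — endpoints in different components.
4 8 (12): add — endpoints in different components.
2 8 (13): add — endpoints in different components.
7 8 (15): add — endpoints in different components.
The 5th edge added is 8 9.

8-9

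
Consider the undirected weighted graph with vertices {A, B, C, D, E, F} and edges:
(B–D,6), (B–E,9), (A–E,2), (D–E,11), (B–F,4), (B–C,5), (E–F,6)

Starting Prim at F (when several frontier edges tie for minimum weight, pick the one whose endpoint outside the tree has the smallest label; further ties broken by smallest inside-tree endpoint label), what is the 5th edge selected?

Prim's algorithm from F:
Step 1: cheapest edge leaving the tree is B–F (4); add B.
Step 2: cheapest edge leaving the tree is B–C (5); add C.
Step 3: cheapest edge leaving the tree is B–D (6); add D.
Step 4: cheapest edge leaving the tree is E–F (6); add E.
Step 5: cheapest edge leaving the tree is A–E (2); add A.
The 5th edge added is A–E.

A-E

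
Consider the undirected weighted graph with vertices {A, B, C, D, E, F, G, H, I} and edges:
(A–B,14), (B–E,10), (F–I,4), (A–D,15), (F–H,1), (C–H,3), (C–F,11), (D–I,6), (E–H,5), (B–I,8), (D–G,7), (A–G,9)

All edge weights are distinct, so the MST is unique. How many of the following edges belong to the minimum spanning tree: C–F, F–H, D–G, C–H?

Kruskal's algorithm — process edges by increasing weight (ties by edge label):
F–H (1): add — endpoints in different components.
C–H (3): add — endpoints in different components.
F–I (4): add — endpoints in different components.
E–H (5): add — endpoints in different components.
D–I (6): add — endpoints in different components.
D–G (7): add — endpoints in different components.
B–I (8): add — endpoints in different components.
A–G (9): add — endpoints in different components.
MST edge set: {F–H, C–H, F–I, E–H, D–I, D–G, B–I, A–G}.
Of the listed edges, {F–H, D–G, C–H} are in the MST → 3.

3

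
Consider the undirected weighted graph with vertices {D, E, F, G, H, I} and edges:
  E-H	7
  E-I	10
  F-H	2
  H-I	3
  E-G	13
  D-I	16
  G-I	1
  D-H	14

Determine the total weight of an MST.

Sort edges by weight, then run Kruskal:
G-I (1): add. Components now {D} {E} {F} {G,I} {H}
F-H (2): add. Components now {D} {E} {F,H} {G,I}
H-I (3): add. Components now {D} {E} {F,G,H,I}
E-H (7): add. Components now {D} {E,F,G,H,I}
E-I (10): skip — E and I already connected.
E-G (13): skip — E and G already connected.
D-H (14): add. Components now {D,E,F,G,H,I}
MST edges: G-I, F-H, H-I, E-H, D-H; total weight 1+2+3+7+14 = 27.

27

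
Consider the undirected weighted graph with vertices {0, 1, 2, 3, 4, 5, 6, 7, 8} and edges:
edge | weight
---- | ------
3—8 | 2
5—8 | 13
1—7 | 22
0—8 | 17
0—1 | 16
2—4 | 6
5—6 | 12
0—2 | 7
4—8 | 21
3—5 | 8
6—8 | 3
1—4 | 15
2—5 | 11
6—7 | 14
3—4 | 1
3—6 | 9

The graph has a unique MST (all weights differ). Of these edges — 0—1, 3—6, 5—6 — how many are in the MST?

0

Kruskal: consider edges lightest-first.
3—4 (1): add — endpoints in different components.
3—8 (2): add — endpoints in different components.
6—8 (3): add — endpoints in different components.
2—4 (6): add — endpoints in different components.
0—2 (7): add — endpoints in different components.
3—5 (8): add — endpoints in different components.
3—6 (9): skip — 3 and 6 already connected.
2—5 (11): skip — 2 and 5 already connected.
5—6 (12): skip — 5 and 6 already connected.
5—8 (13): skip — 5 and 8 already connected.
6—7 (14): add — endpoints in different components.
1—4 (15): add — endpoints in different components.
MST edge set: {3—4, 3—8, 6—8, 2—4, 0—2, 3—5, 6—7, 1—4}.
Of the listed edges, {} are in the MST → 0.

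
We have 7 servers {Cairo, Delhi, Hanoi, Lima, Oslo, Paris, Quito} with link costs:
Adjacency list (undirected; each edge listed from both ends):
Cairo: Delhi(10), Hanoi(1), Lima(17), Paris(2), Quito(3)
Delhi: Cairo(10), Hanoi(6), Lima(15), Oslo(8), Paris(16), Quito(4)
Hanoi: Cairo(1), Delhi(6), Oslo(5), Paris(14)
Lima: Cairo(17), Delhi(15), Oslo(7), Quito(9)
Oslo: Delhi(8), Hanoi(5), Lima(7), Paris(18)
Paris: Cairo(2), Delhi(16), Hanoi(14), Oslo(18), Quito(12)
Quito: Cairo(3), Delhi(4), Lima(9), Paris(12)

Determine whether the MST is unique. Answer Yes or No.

Sort edges by weight, then run Kruskal:
Cairo–Hanoi (1): add. Components now {Lima} {Oslo} {Delhi} {Cairo,Hanoi} {Paris} {Quito}
Cairo–Paris (2): add. Components now {Lima} {Oslo} {Delhi} {Cairo,Hanoi,Paris} {Quito}
Cairo–Quito (3): add. Components now {Lima} {Oslo} {Delhi} {Cairo,Hanoi,Paris,Quito}
Delhi–Quito (4): add. Components now {Lima} {Oslo} {Cairo,Delhi,Hanoi,Paris,Quito}
Hanoi–Oslo (5): add. Components now {Lima} {Cairo,Delhi,Hanoi,Oslo,Paris,Quito}
Delhi–Hanoi (6): skip — Delhi and Hanoi already connected.
Lima–Oslo (7): add. Components now {Cairo,Delhi,Hanoi,Lima,Oslo,Paris,Quito}
Every non-tree edge has weight strictly greater than the heaviest edge on the tree path between its endpoints, so the MST is unique.

Yes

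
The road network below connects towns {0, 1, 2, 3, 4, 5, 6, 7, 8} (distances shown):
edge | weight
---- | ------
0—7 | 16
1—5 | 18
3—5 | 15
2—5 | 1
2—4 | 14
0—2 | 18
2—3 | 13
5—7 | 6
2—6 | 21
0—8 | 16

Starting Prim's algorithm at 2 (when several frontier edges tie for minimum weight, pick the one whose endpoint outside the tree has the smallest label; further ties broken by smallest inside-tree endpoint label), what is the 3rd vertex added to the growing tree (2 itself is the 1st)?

Prim's algorithm from 2:
Step 1: cheapest edge leaving the tree is 2—5 (1); add 5.
Step 2: cheapest edge leaving the tree is 5—7 (6); add 7.
Step 3: cheapest edge leaving the tree is 2—3 (13); add 3.
Step 4: cheapest edge leaving the tree is 2—4 (14); add 4.
Step 5: cheapest edge leaving the tree is 0—7 (16); add 0.
Step 6: cheapest edge leaving the tree is 0—8 (16); add 8.
Step 7: cheapest edge leaving the tree is 1—5 (18); add 1.
Step 8: cheapest edge leaving the tree is 2—6 (21); add 6.
Vertex order: 2, 5, 7, 3, 4, 0, 8, 1, 6. The 3rd vertex is 7.

7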